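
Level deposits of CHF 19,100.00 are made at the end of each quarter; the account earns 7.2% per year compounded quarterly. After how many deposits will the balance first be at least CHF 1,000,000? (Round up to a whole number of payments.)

Periodic rate r = 0.072/4 per quarter; n is counted in quarters.
Ordinary annuity FV: 1,000,000 = 19,100 × [((1+r)^n − 1)/r].
(1+r)^n = 1 + 1,000,000 × r / 19,100, so n = ln(1 + 1,000,000·r/19,100) / ln(1+r) = 37.22.
Round up to a whole number of payments: n = 38.

38 payments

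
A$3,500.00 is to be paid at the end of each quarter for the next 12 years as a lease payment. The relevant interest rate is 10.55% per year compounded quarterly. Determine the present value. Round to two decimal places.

A$94,666.33

This is an ordinary annuity: 48 payments of A$3,500.00 at the end of each quarter.
Periodic rate r = 0.1055/4 per quarter; n is counted in quarters.
PV = PMT × [(1 − (1+r)^−n)/r] = 3,500 × [1 − (1+r)^−48] / r = A$94,666.33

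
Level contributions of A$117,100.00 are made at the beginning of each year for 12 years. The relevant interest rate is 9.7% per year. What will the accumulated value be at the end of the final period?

This is an annuity due: 12 deposits of A$117,100.00 at the beginning of each year.
Periodic rate r = 0.097 per year.
FV = PMT × [((1+r)^n − 1)/r] × (1+r) = 117,100 × [(1+r)^12 − 1] / r × (1+r) = A$2,697,954.43

A$2,697,954.43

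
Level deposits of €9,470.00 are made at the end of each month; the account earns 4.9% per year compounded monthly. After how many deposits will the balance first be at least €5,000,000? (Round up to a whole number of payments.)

Periodic rate r = 0.049/12 per month; n is counted in months.
Ordinary annuity FV: 5,000,000 = 9,470 × [((1+r)^n − 1)/r].
(1+r)^n = 1 + 5,000,000 × r / 9,470, so n = ln(1 + 5,000,000·r/9,470) / ln(1+r) = 282.03.
Round up to a whole number of payments: n = 283.

283 payments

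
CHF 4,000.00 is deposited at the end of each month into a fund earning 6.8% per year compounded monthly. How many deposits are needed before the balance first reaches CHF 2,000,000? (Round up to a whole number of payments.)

238 payments

Periodic rate r = 0.068/12 per month; n is counted in months.
Ordinary annuity FV: 2,000,000 = 4,000 × [((1+r)^n − 1)/r].
(1+r)^n = 1 + 2,000,000 × r / 4,000, so n = ln(1 + 2,000,000·r/4,000) / ln(1+r) = 237.80.
Round up to a whole number of payments: n = 238.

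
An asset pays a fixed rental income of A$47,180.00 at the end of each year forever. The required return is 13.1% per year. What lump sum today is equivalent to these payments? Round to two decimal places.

Periodic rate r = 0.131 per year.
Level perpetuity: PV = PMT / r = 47,180 / (0.131) = A$360,152.67.

A$360,152.67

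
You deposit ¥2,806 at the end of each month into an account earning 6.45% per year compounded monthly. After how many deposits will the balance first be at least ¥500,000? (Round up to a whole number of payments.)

Periodic rate r = 0.0645/12 per month; n is counted in months.
Ordinary annuity FV: 500,000 = 2,806 × [((1+r)^n − 1)/r].
(1+r)^n = 1 + 500,000 × r / 2,806, so n = ln(1 + 500,000·r/2,806) / ln(1+r) = 125.32.
Round up to a whole number of payments: n = 126.

126 payments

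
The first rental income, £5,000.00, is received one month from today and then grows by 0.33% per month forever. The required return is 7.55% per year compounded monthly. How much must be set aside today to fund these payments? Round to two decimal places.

Periodic rate r = 0.0755/12 per month.
Growing perpetuity (Gordon): PV = PMT₁ / (r − g) = 5,000 / (r − 0.0033) = £1,671,309.19.

£1,671,309.19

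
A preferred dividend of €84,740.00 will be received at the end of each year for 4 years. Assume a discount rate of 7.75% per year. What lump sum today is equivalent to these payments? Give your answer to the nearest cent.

This is an ordinary annuity: 4 payments of €84,740.00 at the end of each year.
Periodic rate r = 0.0775 per year.
PV = PMT × [(1 − (1+r)^−n)/r] = 84,740 × [1 − (1+r)^−4] / r = €282,238.59

€282,238.59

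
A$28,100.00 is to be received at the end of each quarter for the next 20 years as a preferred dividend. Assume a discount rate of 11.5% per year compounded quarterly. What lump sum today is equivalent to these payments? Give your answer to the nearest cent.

A$876,167.98

This is an ordinary annuity: 80 payments of A$28,100.00 at the end of each quarter.
Periodic rate r = 0.115/4 per quarter; n is counted in quarters.
PV = PMT × [(1 − (1+r)^−n)/r] = 28,100 × [1 − (1+r)^−80] / r = A$876,167.98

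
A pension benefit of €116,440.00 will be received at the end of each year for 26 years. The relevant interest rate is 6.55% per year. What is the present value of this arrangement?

This is an ordinary annuity: 26 payments of €116,440.00 at the end of each year.
Periodic rate r = 0.0655 per year.
PV = PMT × [(1 − (1+r)^−n)/r] = 116,440 × [1 − (1+r)^−26] / r = €1,436,146.71

€1,436,146.71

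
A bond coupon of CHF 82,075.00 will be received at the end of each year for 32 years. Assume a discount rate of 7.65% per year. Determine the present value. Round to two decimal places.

CHF 971,461.24

This is an ordinary annuity: 32 payments of CHF 82,075.00 at the end of each year.
Periodic rate r = 0.0765 per year.
PV = PMT × [(1 − (1+r)^−n)/r] = 82,075 × [1 − (1+r)^−32] / r = CHF 971,461.24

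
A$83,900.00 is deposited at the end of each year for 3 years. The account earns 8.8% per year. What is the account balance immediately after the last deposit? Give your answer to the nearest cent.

This is an ordinary annuity: 3 deposits of A$83,900.00 at the end of each year.
Periodic rate r = 0.088 per year.
FV = PMT × [((1+r)^n − 1)/r] = 83,900 × [(1+r)^3 − 1] / r = A$274,499.32

A$274,499.32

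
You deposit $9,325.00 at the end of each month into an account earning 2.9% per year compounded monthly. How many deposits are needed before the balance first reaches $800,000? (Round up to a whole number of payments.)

79 payments

Periodic rate r = 0.029/12 per month; n is counted in months.
Ordinary annuity FV: 800,000 = 9,325 × [((1+r)^n − 1)/r].
(1+r)^n = 1 + 800,000 × r / 9,325, so n = ln(1 + 800,000·r/9,325) / ln(1+r) = 78.06.
Round up to a whole number of payments: n = 79.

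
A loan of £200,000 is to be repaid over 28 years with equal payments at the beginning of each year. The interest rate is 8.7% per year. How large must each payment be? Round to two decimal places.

£17,721.62

Level annuity due; solve PV = PMT × [(1 − (1+r)^−n)/r] × (1+r) for PMT.
Periodic rate r = 0.087 per year.
With n = 28: PMT = 200,000 / ([(1 − (1+r)^−n)/r] × (1+r)) = £17,721.62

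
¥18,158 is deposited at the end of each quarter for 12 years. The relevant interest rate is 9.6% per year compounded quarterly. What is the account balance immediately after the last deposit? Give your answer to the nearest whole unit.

This is an ordinary annuity: 48 deposits of ¥18,158 at the end of each quarter.
Periodic rate r = 0.096/4 per quarter; n is counted in quarters.
FV = PMT × [((1+r)^n − 1)/r] = 18,158 × [(1+r)^48 − 1] / r = ¥1,605,280

¥1,605,280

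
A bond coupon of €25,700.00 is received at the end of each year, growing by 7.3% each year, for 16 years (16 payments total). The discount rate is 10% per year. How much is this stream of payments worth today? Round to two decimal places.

€312,290.89

Periodic rate r = 0.1 per year.
Growing ordinary annuity: PV = PMT₁ × [1 − ((1+g)/(1+r))^n] / (r − g) = 25,700 × [1 − ((1+0.073)/(1+r))^16] / (r − 0.073) = €312,290.89.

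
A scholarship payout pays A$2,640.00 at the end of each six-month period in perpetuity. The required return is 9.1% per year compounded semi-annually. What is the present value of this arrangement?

Periodic rate r = 0.091/2 per half-year.
Level perpetuity: PV = PMT / r = 2,640 / (0.091/2) = A$58,021.98.

A$58,021.98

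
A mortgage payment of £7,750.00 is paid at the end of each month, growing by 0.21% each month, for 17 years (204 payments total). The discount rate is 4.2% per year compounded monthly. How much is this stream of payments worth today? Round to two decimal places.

Periodic rate r = 0.042/12 per month; n is counted in months.
Growing ordinary annuity: PV = PMT₁ × [1 − ((1+g)/(1+r))^n] / (r − g) = 7,750 × [1 − ((1+0.0021)/(1+r))^204] / (r − 0.0021) = £1,371,956.39.

£1,371,956.39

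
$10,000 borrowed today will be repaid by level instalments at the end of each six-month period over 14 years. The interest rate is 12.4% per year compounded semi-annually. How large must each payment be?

$761.27

Level ordinary annuity; solve PV = PMT × [(1 − (1+r)^−n)/r] for PMT.
Periodic rate r = 0.124/2 per half-year; n is counted in half-years.
With n = 28: PMT = 10,000 / ([(1 − (1+r)^−n)/r]) = $761.27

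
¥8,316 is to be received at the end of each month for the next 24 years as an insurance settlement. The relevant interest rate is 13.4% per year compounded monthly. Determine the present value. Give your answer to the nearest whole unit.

This is an ordinary annuity: 288 payments of ¥8,316 at the end of each month.
Periodic rate r = 0.134/12 per month; n is counted in months.
PV = PMT × [(1 − (1+r)^−n)/r] = 8,316 × [1 − (1+r)^−288] / r = ¥714,305

¥714,305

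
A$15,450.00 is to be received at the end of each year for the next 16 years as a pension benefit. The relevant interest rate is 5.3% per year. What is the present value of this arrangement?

This is an ordinary annuity: 16 payments of A$15,450.00 at the end of each year.
Periodic rate r = 0.053 per year.
PV = PMT × [(1 − (1+r)^−n)/r] = 15,450 × [1 − (1+r)^−16] / r = A$163,924.71

A$163,924.71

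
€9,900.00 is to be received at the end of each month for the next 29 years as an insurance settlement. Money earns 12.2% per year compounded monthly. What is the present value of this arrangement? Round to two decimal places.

€944,951.36

This is an ordinary annuity: 348 payments of €9,900.00 at the end of each month.
Periodic rate r = 0.122/12 per month; n is counted in months.
PV = PMT × [(1 − (1+r)^−n)/r] = 9,900 × [1 − (1+r)^−348] / r = €944,951.36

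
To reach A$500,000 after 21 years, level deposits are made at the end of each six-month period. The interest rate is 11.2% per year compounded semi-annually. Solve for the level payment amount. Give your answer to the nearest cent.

Level ordinary annuity; solve FV = PMT × [((1+r)^n − 1)/r] for PMT.
Periodic rate r = 0.112/2 per half-year; n is counted in half-years.
With n = 42: PMT = 500,000 / ([((1+r)^n − 1)/r]) = A$3,160.21

A$3,160.21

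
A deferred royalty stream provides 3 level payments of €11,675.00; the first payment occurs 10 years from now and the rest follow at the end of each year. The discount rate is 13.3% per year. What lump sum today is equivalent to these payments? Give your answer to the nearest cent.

€8,914.63

Ordinary annuity of 3 payments, first payment at period 10.
Periodic rate r = 0.133 per year.
The ordinary-annuity PV formula values the stream one period before the first payment (period 9); discount that back 9 periods:
PV₀ = 11,675 × [1 − (1+r)^−3] / r × (1+r)^−9 = €8,914.63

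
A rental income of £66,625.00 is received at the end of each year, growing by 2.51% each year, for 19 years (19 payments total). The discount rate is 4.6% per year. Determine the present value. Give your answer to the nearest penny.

£1,015,361.16

Periodic rate r = 0.046 per year.
Growing ordinary annuity: PV = PMT₁ × [1 − ((1+g)/(1+r))^n] / (r − g) = 66,625 × [1 − ((1+0.0251)/(1+r))^19] / (r − 0.0251) = £1,015,361.16.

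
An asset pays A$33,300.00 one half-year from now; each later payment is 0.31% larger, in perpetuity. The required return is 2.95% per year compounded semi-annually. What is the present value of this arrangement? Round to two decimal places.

Periodic rate r = 0.0295/2 per half-year.
Growing perpetuity (Gordon): PV = PMT₁ / (r − g) = 33,300 / (r − 0.0031) = A$2,858,369.10.

A$2,858,369.10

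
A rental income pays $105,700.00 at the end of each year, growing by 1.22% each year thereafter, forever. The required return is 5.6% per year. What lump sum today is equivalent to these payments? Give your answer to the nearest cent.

Periodic rate r = 0.056 per year.
Growing perpetuity (Gordon): PV = PMT₁ / (r − g) = 105,700 / (r − 0.0122) = $2,413,242.01.

$2,413,242.01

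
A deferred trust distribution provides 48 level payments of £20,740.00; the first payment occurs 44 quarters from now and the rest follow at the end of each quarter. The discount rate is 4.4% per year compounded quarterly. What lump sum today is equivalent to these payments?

Ordinary annuity of 48 payments, first payment at period 44.
Periodic rate r = 0.044/4 per quarter; n is counted in quarters.
The ordinary-annuity PV formula values the stream one period before the first payment (period 43); discount that back 43 periods:
PV₀ = 20,740 × [1 − (1+r)^−48] / r × (1+r)^−43 = £481,197.35

£481,197.35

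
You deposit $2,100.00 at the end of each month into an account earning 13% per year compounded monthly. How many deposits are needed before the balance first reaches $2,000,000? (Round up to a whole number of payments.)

Periodic rate r = 0.13/12 per month; n is counted in months.
Ordinary annuity FV: 2,000,000 = 2,100 × [((1+r)^n − 1)/r].
(1+r)^n = 1 + 2,000,000 × r / 2,100, so n = ln(1 + 2,000,000·r/2,100) / ln(1+r) = 225.18.
Round up to a whole number of payments: n = 226.

226 payments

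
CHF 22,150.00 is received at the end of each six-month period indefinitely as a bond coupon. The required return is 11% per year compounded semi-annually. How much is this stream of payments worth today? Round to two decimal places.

CHF 402,727.27

Periodic rate r = 0.11/2 per half-year.
Level perpetuity: PV = PMT / r = 22,150 / (0.11/2) = CHF 402,727.27.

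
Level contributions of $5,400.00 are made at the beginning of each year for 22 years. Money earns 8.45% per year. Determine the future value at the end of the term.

This is an annuity due: 22 deposits of $5,400.00 at the beginning of each year.
Periodic rate r = 0.0845 per year.
FV = PMT × [((1+r)^n − 1)/r] × (1+r) = 5,400 × [(1+r)^22 − 1] / r × (1+r) = $343,568.02

$343,568.02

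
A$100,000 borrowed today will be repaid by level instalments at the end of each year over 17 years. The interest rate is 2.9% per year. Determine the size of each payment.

Level ordinary annuity; solve PV = PMT × [(1 − (1+r)^−n)/r] for PMT.
Periodic rate r = 0.029 per year.
With n = 17: PMT = 100,000 / ([(1 − (1+r)^−n)/r]) = A$7,534.23

A$7,534.23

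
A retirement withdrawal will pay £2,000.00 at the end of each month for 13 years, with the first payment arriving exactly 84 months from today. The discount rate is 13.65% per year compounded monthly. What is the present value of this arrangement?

Ordinary annuity of 156 payments, first payment at period 84.
Periodic rate r = 0.1365/12 per month; n is counted in months.
The ordinary-annuity PV formula values the stream one period before the first payment (period 83); discount that back 83 periods:
PV₀ = 2,000 × [1 − (1+r)^−156] / r × (1+r)^−83 = £56,986.91

£56,986.91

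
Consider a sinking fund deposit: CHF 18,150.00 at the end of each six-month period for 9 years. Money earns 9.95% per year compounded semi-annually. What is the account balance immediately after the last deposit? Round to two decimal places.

CHF 509,413.40

This is an ordinary annuity: 18 deposits of CHF 18,150.00 at the end of each six-month period.
Periodic rate r = 0.0995/2 per half-year; n is counted in half-years.
FV = PMT × [((1+r)^n − 1)/r] = 18,150 × [(1+r)^18 − 1] / r = CHF 509,413.40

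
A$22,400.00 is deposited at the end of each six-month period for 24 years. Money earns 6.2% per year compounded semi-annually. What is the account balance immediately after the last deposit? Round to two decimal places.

This is an ordinary annuity: 48 deposits of A$22,400.00 at the end of each six-month period.
Periodic rate r = 0.062/2 per half-year; n is counted in half-years.
FV = PMT × [((1+r)^n − 1)/r] = 22,400 × [(1+r)^48 − 1] / r = A$2,405,675.15

A$2,405,675.15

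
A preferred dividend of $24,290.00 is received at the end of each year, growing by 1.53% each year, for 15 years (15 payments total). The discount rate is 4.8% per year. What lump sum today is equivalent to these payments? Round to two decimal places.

Periodic rate r = 0.048 per year.
Growing ordinary annuity: PV = PMT₁ × [1 − ((1+g)/(1+r))^n] / (r − g) = 24,290 × [1 − ((1+0.0153)/(1+r))^15] / (r − 0.0153) = $281,095.98.

$281,095.98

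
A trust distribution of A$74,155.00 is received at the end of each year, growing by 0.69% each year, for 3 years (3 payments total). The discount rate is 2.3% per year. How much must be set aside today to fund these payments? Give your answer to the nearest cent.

Periodic rate r = 0.023 per year.
Growing ordinary annuity: PV = PMT₁ × [1 − ((1+g)/(1+r))^n] / (r − g) = 74,155 × [1 − ((1+0.0069)/(1+r))^3] / (r − 0.0069) = A$214,058.85.

A$214,058.85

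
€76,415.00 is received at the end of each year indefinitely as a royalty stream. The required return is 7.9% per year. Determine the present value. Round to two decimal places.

Periodic rate r = 0.079 per year.
Level perpetuity: PV = PMT / r = 76,415 / (0.079) = €967,278.48.

€967,278.48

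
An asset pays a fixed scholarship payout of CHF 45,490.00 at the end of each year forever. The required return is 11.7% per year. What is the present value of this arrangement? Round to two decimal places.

CHF 388,803.42

Periodic rate r = 0.117 per year.
Level perpetuity: PV = PMT / r = 45,490 / (0.117) = CHF 388,803.42.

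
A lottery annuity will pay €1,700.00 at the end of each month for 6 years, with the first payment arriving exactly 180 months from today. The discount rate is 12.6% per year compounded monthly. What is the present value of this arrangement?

€13,194.41

Ordinary annuity of 72 payments, first payment at period 180.
Periodic rate r = 0.126/12 per month; n is counted in months.
The ordinary-annuity PV formula values the stream one period before the first payment (period 179); discount that back 179 periods:
PV₀ = 1,700 × [1 − (1+r)^−72] / r × (1+r)^−179 = €13,194.41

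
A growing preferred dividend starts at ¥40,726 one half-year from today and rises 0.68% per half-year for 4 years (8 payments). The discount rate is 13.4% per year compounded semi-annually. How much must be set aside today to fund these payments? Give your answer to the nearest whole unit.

Periodic rate r = 0.134/2 per half-year; n is counted in half-years.
Growing ordinary annuity: PV = PMT₁ × [1 − ((1+g)/(1+r))^n] / (r − g) = 40,726 × [1 − ((1+0.0068)/(1+r))^8] / (r − 0.0068) = ¥251,397.

¥251,397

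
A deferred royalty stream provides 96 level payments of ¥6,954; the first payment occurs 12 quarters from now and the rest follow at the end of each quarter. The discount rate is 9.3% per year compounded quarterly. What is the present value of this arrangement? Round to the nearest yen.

Ordinary annuity of 96 payments, first payment at period 12.
Periodic rate r = 0.093/4 per quarter; n is counted in quarters.
The ordinary-annuity PV formula values the stream one period before the first payment (period 11); discount that back 11 periods:
PV₀ = 6,954 × [1 − (1+r)^−96] / r × (1+r)^−11 = ¥206,708

¥206,708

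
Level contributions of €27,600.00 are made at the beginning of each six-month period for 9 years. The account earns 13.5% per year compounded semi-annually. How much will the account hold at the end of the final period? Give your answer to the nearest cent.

This is an annuity due: 18 deposits of €27,600.00 at the beginning of each six-month period.
Periodic rate r = 0.135/2 per half-year; n is counted in half-years.
FV = PMT × [((1+r)^n − 1)/r] × (1+r) = 27,600 × [(1+r)^18 − 1] / r × (1+r) = €977,985.54

€977,985.54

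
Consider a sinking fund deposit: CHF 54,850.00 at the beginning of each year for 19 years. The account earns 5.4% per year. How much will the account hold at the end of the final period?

This is an annuity due: 19 deposits of CHF 54,850.00 at the beginning of each year.
Periodic rate r = 0.054 per year.
FV = PMT × [((1+r)^n − 1)/r] × (1+r) = 54,850 × [(1+r)^19 − 1] / r × (1+r) = CHF 1,837,413.86

CHF 1,837,413.86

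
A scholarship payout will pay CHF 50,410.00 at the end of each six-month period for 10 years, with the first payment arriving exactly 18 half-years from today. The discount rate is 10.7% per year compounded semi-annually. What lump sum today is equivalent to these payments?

CHF 251,497.56

Ordinary annuity of 20 payments, first payment at period 18.
Periodic rate r = 0.107/2 per half-year; n is counted in half-years.
The ordinary-annuity PV formula values the stream one period before the first payment (period 17); discount that back 17 periods:
PV₀ = 50,410 × [1 − (1+r)^−20] / r × (1+r)^−17 = CHF 251,497.56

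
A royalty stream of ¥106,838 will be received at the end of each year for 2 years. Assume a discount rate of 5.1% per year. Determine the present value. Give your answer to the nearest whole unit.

This is an ordinary annuity: 2 payments of ¥106,838 at the end of each year.
Periodic rate r = 0.051 per year.
PV = PMT × [(1 − (1+r)^−n)/r] = 106,838 × [1 − (1+r)^−2] / r = ¥198,375

¥198,375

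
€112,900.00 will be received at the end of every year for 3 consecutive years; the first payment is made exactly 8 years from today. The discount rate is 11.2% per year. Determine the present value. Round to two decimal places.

Ordinary annuity of 3 payments, first payment at period 8.
Periodic rate r = 0.112 per year.
The ordinary-annuity PV formula values the stream one period before the first payment (period 7); discount that back 7 periods:
PV₀ = 112,900 × [1 − (1+r)^−3] / r × (1+r)^−7 = €130,768.18

€130,768.18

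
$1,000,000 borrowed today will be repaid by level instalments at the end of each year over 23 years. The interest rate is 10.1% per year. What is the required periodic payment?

$113,402.66

Level ordinary annuity; solve PV = PMT × [(1 − (1+r)^−n)/r] for PMT.
Periodic rate r = 0.101 per year.
With n = 23: PMT = 1,000,000 / ([(1 − (1+r)^−n)/r]) = $113,402.66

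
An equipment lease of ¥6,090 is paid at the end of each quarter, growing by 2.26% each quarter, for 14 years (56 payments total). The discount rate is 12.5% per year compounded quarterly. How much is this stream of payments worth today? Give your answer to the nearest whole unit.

¥264,764

Periodic rate r = 0.125/4 per quarter; n is counted in quarters.
Growing ordinary annuity: PV = PMT₁ × [1 − ((1+g)/(1+r))^n] / (r − g) = 6,090 × [1 − ((1+0.0226)/(1+r))^56] / (r − 0.0226) = ¥264,764.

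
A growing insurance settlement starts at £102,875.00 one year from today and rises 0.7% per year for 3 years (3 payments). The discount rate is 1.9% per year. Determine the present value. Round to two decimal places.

Periodic rate r = 0.019 per year.
Growing ordinary annuity: PV = PMT₁ × [1 − ((1+g)/(1+r))^n] / (r − g) = 102,875 × [1 − ((1+0.007)/(1+r))^3] / (r − 0.007) = £299,317.78.

£299,317.78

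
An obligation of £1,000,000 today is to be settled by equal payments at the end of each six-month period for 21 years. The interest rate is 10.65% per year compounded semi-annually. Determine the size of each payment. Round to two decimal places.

Level ordinary annuity; solve PV = PMT × [(1 − (1+r)^−n)/r] for PMT.
Periodic rate r = 0.1065/2 per half-year; n is counted in half-years.
With n = 42: PMT = 1,000,000 / ([(1 − (1+r)^−n)/r]) = £60,044.40

£60,044.40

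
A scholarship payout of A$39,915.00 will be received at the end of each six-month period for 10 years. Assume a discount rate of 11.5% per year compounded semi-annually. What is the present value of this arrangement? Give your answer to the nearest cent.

This is an ordinary annuity: 20 payments of A$39,915.00 at the end of each six-month period.
Periodic rate r = 0.115/2 per half-year; n is counted in half-years.
PV = PMT × [(1 − (1+r)^−n)/r] = 39,915 × [1 − (1+r)^−20] / r = A$467,260.19

A$467,260.19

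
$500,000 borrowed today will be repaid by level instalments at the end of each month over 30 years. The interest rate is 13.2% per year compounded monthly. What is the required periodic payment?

$5,609.27

Level ordinary annuity; solve PV = PMT × [(1 − (1+r)^−n)/r] for PMT.
Periodic rate r = 0.132/12 per month; n is counted in months.
With n = 360: PMT = 500,000 / ([(1 − (1+r)^−n)/r]) = $5,609.27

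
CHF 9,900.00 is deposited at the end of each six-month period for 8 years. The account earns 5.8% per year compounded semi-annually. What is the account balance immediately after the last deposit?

CHF 197,986.23

This is an ordinary annuity: 16 deposits of CHF 9,900.00 at the end of each six-month period.
Periodic rate r = 0.058/2 per half-year; n is counted in half-years.
FV = PMT × [((1+r)^n − 1)/r] = 9,900 × [(1+r)^16 − 1] / r = CHF 197,986.23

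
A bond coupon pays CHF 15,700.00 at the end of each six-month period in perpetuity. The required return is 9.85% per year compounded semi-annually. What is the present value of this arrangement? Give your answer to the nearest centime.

CHF 318,781.73

Periodic rate r = 0.0985/2 per half-year.
Level perpetuity: PV = PMT / r = 15,700 / (0.0985/2) = CHF 318,781.73.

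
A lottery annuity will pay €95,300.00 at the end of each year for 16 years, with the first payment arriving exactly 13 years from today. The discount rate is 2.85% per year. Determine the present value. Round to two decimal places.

€864,296.20

Ordinary annuity of 16 payments, first payment at period 13.
Periodic rate r = 0.0285 per year.
The ordinary-annuity PV formula values the stream one period before the first payment (period 12); discount that back 12 periods:
PV₀ = 95,300 × [1 − (1+r)^−16] / r × (1+r)^−12 = €864,296.20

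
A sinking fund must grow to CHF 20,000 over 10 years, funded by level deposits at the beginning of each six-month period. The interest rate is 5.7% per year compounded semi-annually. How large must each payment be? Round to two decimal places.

CHF 734.80

Level annuity due; solve FV = PMT × [((1+r)^n − 1)/r] × (1+r) for PMT.
Periodic rate r = 0.057/2 per half-year; n is counted in half-years.
With n = 20: PMT = 20,000 / ([((1+r)^n − 1)/r] × (1+r)) = CHF 734.80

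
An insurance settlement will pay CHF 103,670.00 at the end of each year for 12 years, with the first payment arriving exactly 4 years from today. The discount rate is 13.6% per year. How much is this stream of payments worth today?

CHF 407,396.80

Ordinary annuity of 12 payments, first payment at period 4.
Periodic rate r = 0.136 per year.
The ordinary-annuity PV formula values the stream one period before the first payment (period 3); discount that back 3 periods:
PV₀ = 103,670 × [1 − (1+r)^−12] / r × (1+r)^−3 = CHF 407,396.80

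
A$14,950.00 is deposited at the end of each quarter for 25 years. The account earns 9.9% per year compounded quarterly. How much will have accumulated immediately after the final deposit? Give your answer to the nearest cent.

A$6,359,958.41

This is an ordinary annuity: 100 deposits of A$14,950.00 at the end of each quarter.
Periodic rate r = 0.099/4 per quarter; n is counted in quarters.
FV = PMT × [((1+r)^n − 1)/r] = 14,950 × [(1+r)^100 − 1] / r = A$6,359,958.41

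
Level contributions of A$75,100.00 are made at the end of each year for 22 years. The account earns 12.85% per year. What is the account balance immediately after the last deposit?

This is an ordinary annuity: 22 deposits of A$75,100.00 at the end of each year.
Periodic rate r = 0.1285 per year.
FV = PMT × [((1+r)^n − 1)/r] = 75,100 × [(1+r)^22 − 1] / r = A$7,767,193.41

A$7,767,193.41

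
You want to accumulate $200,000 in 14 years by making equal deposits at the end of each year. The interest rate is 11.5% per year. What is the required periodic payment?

$6,406.02

Level ordinary annuity; solve FV = PMT × [((1+r)^n − 1)/r] for PMT.
Periodic rate r = 0.115 per year.
With n = 14: PMT = 200,000 / ([((1+r)^n − 1)/r]) = $6,406.02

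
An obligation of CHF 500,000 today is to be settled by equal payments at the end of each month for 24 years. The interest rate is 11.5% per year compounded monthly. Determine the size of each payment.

CHF 5,120.01

Level ordinary annuity; solve PV = PMT × [(1 − (1+r)^−n)/r] for PMT.
Periodic rate r = 0.115/12 per month; n is counted in months.
With n = 288: PMT = 500,000 / ([(1 − (1+r)^−n)/r]) = CHF 5,120.01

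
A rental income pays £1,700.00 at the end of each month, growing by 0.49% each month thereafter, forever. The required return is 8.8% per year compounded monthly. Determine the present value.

£698,630.14

Periodic rate r = 0.088/12 per month.
Growing perpetuity (Gordon): PV = PMT₁ / (r − g) = 1,700 / (r − 0.0049) = £698,630.14.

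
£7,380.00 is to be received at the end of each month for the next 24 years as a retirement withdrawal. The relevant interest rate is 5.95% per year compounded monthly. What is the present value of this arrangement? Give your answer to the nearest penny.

£1,130,240.48

This is an ordinary annuity: 288 payments of £7,380.00 at the end of each month.
Periodic rate r = 0.0595/12 per month; n is counted in months.
PV = PMT × [(1 − (1+r)^−n)/r] = 7,380 × [1 − (1+r)^−288] / r = £1,130,240.48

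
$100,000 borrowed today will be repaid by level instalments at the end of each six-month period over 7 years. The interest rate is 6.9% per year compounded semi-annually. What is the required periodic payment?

$9,126.39

Level ordinary annuity; solve PV = PMT × [(1 − (1+r)^−n)/r] for PMT.
Periodic rate r = 0.069/2 per half-year; n is counted in half-years.
With n = 14: PMT = 100,000 / ([(1 − (1+r)^−n)/r]) = $9,126.39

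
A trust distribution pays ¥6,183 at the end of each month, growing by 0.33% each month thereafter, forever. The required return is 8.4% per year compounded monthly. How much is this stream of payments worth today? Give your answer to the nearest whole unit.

Periodic rate r = 0.084/12 per month.
Growing perpetuity (Gordon): PV = PMT₁ / (r − g) = 6,183 / (r − 0.0033) = ¥1,671,081.

¥1,671,081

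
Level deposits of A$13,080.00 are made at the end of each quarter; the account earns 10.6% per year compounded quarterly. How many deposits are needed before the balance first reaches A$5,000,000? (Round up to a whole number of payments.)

Periodic rate r = 0.106/4 per quarter; n is counted in quarters.
Ordinary annuity FV: 5,000,000 = 13,080 × [((1+r)^n − 1)/r].
(1+r)^n = 1 + 5,000,000 × r / 13,080, so n = ln(1 + 5,000,000·r/13,080) / ln(1+r) = 92.13.
Round up to a whole number of payments: n = 93.

93 payments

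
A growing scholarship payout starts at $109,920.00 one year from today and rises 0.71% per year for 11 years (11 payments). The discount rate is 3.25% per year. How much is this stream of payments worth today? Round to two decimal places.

$1,037,142.40

Periodic rate r = 0.0325 per year.
Growing ordinary annuity: PV = PMT₁ × [1 − ((1+g)/(1+r))^n] / (r − g) = 109,920 × [1 − ((1+0.0071)/(1+r))^11] / (r − 0.0071) = $1,037,142.40.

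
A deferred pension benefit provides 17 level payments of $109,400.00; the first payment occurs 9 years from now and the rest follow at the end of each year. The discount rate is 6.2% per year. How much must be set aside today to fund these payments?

$698,304.99

Ordinary annuity of 17 payments, first payment at period 9.
Periodic rate r = 0.062 per year.
The ordinary-annuity PV formula values the stream one period before the first payment (period 8); discount that back 8 periods:
PV₀ = 109,400 × [1 − (1+r)^−17] / r × (1+r)^−8 = $698,304.99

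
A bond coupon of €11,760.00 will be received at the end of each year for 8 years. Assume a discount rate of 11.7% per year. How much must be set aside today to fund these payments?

This is an ordinary annuity: 8 payments of €11,760.00 at the end of each year.
Periodic rate r = 0.117 per year.
PV = PMT × [(1 − (1+r)^−n)/r] = 11,760 × [1 − (1+r)^−8] / r = €59,036.90

€59,036.90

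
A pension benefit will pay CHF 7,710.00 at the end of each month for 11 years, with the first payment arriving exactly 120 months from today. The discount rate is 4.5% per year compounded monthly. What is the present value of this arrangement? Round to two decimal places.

CHF 513,446.68

Ordinary annuity of 132 payments, first payment at period 120.
Periodic rate r = 0.045/12 per month; n is counted in months.
The ordinary-annuity PV formula values the stream one period before the first payment (period 119); discount that back 119 periods:
PV₀ = 7,710 × [1 − (1+r)^−132] / r × (1+r)^−119 = CHF 513,446.68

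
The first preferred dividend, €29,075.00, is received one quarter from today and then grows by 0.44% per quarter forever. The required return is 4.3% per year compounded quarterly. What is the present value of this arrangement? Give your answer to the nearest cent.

Periodic rate r = 0.043/4 per quarter.
Growing perpetuity (Gordon): PV = PMT₁ / (r − g) = 29,075 / (r − 0.0044) = €4,578,740.16.

€4,578,740.16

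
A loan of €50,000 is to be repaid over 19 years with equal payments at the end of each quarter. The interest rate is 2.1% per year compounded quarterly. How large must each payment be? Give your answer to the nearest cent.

€799.55

Level ordinary annuity; solve PV = PMT × [(1 − (1+r)^−n)/r] for PMT.
Periodic rate r = 0.021/4 per quarter; n is counted in quarters.
With n = 76: PMT = 50,000 / ([(1 − (1+r)^−n)/r]) = €799.55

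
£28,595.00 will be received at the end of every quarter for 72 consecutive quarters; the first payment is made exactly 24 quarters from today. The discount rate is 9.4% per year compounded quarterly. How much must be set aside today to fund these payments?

Ordinary annuity of 72 payments, first payment at period 24.
Periodic rate r = 0.094/4 per quarter; n is counted in quarters.
The ordinary-annuity PV formula values the stream one period before the first payment (period 23); discount that back 23 periods:
PV₀ = 28,595 × [1 − (1+r)^−72] / r × (1+r)^−23 = £579,254.61

£579,254.61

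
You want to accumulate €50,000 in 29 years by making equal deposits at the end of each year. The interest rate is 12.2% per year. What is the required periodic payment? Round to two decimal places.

Level ordinary annuity; solve FV = PMT × [((1+r)^n − 1)/r] for PMT.
Periodic rate r = 0.122 per year.
With n = 29: PMT = 50,000 / ([((1+r)^n − 1)/r]) = €224.51

€224.51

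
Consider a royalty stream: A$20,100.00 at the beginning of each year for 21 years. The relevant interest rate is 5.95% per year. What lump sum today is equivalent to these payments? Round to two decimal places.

This is an annuity due: 21 payments of A$20,100.00 at the beginning of each year.
Periodic rate r = 0.0595 per year.
PV = PMT × [(1 − (1+r)^−n)/r] × (1+r) = 20,100 × [1 − (1+r)^−21] / r × (1+r) = A$251,584.13

A$251,584.13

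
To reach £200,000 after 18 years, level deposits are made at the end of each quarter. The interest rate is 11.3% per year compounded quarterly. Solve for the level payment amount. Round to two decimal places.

£878.42

Level ordinary annuity; solve FV = PMT × [((1+r)^n − 1)/r] for PMT.
Periodic rate r = 0.113/4 per quarter; n is counted in quarters.
With n = 72: PMT = 200,000 / ([((1+r)^n − 1)/r]) = £878.42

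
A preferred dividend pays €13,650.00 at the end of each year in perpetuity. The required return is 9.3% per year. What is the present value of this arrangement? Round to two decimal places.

Periodic rate r = 0.093 per year.
Level perpetuity: PV = PMT / r = 13,650 / (0.093) = €146,774.19.

€146,774.19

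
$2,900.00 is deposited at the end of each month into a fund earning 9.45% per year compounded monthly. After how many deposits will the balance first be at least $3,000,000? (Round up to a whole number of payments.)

283 payments

Periodic rate r = 0.0945/12 per month; n is counted in months.
Ordinary annuity FV: 3,000,000 = 2,900 × [((1+r)^n − 1)/r].
(1+r)^n = 1 + 3,000,000 × r / 2,900, so n = ln(1 + 3,000,000·r/2,900) / ln(1+r) = 282.17.
Round up to a whole number of payments: n = 283.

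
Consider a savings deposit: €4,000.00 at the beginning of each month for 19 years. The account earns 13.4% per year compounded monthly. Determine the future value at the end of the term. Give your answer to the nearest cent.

€4,193,384.32

This is an annuity due: 228 deposits of €4,000.00 at the beginning of each month.
Periodic rate r = 0.134/12 per month; n is counted in months.
FV = PMT × [((1+r)^n − 1)/r] × (1+r) = 4,000 × [(1+r)^228 − 1] / r × (1+r) = €4,193,384.32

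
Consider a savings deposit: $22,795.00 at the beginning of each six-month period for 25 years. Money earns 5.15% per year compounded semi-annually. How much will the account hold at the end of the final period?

$2,329,241.59

This is an annuity due: 50 deposits of $22,795.00 at the beginning of each six-month period.
Periodic rate r = 0.0515/2 per half-year; n is counted in half-years.
FV = PMT × [((1+r)^n − 1)/r] × (1+r) = 22,795 × [(1+r)^50 − 1] / r × (1+r) = $2,329,241.59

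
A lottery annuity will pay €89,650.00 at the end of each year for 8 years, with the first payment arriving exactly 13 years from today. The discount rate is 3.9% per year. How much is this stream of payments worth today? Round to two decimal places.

Ordinary annuity of 8 payments, first payment at period 13.
Periodic rate r = 0.039 per year.
The ordinary-annuity PV formula values the stream one period before the first payment (period 12); discount that back 12 periods:
PV₀ = 89,650 × [1 − (1+r)^−8] / r × (1+r)^−12 = €382,957.97

€382,957.97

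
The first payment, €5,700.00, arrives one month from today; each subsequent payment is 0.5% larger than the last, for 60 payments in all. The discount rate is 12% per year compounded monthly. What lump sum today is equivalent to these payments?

Periodic rate r = 0.12/12 per month; n is counted in months.
Growing ordinary annuity: PV = PMT₁ × [1 − ((1+g)/(1+r))^n] / (r − g) = 5,700 × [1 − ((1+0.005)/(1+r))^60] / (r − 0.005) = €293,579.58.

€293,579.58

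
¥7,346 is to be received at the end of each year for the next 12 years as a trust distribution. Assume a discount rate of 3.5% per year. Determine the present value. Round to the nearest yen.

¥70,987

This is an ordinary annuity: 12 payments of ¥7,346 at the end of each year.
Periodic rate r = 0.035 per year.
PV = PMT × [(1 − (1+r)^−n)/r] = 7,346 × [1 − (1+r)^−12] / r = ¥70,987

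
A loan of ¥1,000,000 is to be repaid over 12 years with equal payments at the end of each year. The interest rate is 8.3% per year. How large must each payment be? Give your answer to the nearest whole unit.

Level ordinary annuity; solve PV = PMT × [(1 − (1+r)^−n)/r] for PMT.
Periodic rate r = 0.083 per year.
With n = 12: PMT = 1,000,000 / ([(1 − (1+r)^−n)/r]) = ¥134,765

¥134,765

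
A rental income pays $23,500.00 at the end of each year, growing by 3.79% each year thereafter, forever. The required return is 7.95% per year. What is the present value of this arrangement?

Periodic rate r = 0.0795 per year.
Growing perpetuity (Gordon): PV = PMT₁ / (r − g) = 23,500 / (r − 0.0379) = $564,903.85.

$564,903.85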